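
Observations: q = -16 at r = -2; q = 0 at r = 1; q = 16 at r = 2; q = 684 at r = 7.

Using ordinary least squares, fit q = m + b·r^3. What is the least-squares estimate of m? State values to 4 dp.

m = -0.6646

Forming AᵀA = [[4, 344]; [344, 117778]] and Aᵀq = [684, 234868]ᵀ gives AᵀA·[m, b]ᵀ = Aᵀq.
det = 4·117778 − 344² = 352776.
m = (684·117778 − 344·234868)/352776 = -29305/44097; b = (4·234868 − 344·684)/352776 = 88022/44097.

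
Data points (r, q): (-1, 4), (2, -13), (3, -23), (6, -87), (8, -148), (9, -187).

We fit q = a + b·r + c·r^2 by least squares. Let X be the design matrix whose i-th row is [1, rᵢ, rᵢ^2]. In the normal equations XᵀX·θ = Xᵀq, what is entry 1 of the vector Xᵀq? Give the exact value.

Entry 1 ↔ basis 1, so (Xᵀq)_{1} = Σᵢ qᵢ = (1)·(4) + (1)·(-13) + (1)·(-23) + (1)·(-87) + (1)·(-148) + (1)·(-187) = -454.

-454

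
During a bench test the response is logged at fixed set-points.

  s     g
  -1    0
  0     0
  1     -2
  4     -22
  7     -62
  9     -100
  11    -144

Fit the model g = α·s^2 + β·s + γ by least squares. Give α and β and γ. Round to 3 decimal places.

α = -1.075, β = -1.331, γ = 0.058

Setting ∂/∂α … = 0 gives: 23861·α + 2467·β + 269·γ = -28916;  2467·α + 269·β + 31·γ = -3008;  269·α + 31·β + 7·γ = -330.
(Σs^2·s^2 = 23861, Σs^2·s = 2467, Σs^2 = 269, Σs·s = 269, Σs = 31, Σ1 = 7, Σs^2·g = -28916, Σs·g = -3008, Σg = -330.)
Inverting the 3×3 Gram matrix, [α, β, γ]ᵀ = [-72337/67296, -89563/67296, 653/11216]ᵀ.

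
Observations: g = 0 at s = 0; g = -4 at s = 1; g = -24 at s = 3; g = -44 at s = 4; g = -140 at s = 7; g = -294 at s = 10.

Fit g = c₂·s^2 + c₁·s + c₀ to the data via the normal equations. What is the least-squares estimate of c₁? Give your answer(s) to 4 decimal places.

Sums needed: Σs^2·s^2 = 12739, Σs^2·s = 1435, Σs^2 = 175, Σs·s = 175, Σs = 25, Σ1 = 6.
And Σs^2·g = -37184, Σs·g = -4172, Σg = -506.
MᵀM·[c₂, c₁, c₀]ᵀ = Mᵀg becomes [[12739, 1435, 175]; [1435, 175, 25]; [175, 25, 6]]·[c₂, c₁, c₀]ᵀ = [-37184, -4172, -506]ᵀ.
Inverting the 3×3 Gram matrix, [c₂, c₁, c₀]ᵀ = [-1099/355, 3043/1775, -84/71]ᵀ.

c₁ = 1.7144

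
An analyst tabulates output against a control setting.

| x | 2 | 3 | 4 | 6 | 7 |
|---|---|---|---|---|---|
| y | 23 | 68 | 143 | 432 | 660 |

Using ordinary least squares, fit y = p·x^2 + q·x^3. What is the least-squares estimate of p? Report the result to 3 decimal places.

Sums needed: Σx^2·x^2 = 4050, Σx^2·x^3 = 25882, Σx^3·x^3 = 169194.
Moment sums: Σx^2·y = 50884, Σx^3·y = 330864.
Normal equations: [[4050, 25882]; [25882, 169194]]·[p, q]ᵀ = [50884, 330864]ᵀ.
det = 4050·169194 − 25882² = 15357776.
p = (50884·169194 − 25882·330864)/15357776 = 5730681/1919722; q = (4050·330864 − 25882·50884)/15357776 = 2877439/1919722.

p = 2.985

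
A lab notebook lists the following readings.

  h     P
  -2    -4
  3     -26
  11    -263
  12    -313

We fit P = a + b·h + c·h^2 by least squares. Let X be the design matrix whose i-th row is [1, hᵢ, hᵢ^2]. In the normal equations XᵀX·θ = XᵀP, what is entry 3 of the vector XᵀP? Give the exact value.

Entry 3 ↔ basis h^2, so (XᵀP)_{3} = Σᵢ (h^2)·Pᵢ = (4)·(-4) + (9)·(-26) + (121)·(-263) + (144)·(-313) = -77145.

-77145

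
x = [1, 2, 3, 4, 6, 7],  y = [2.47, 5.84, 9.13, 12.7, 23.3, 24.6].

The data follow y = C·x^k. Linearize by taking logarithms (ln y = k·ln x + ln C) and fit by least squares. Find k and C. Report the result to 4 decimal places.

k = 1.2047, C = 2.4768

Taking logs, ln y = k·ln x + ln C, so regress ln y on ln x.
AᵀA = [[10.6062, 6.9157]; [6.9157, 6]], rhs = [19.0498, 13.7733]ᵀ  (here Σln x = 6.9157, Σ(ln x)² = 10.6062, Σln y = 13.7733, Σln x·ln y = 19.0498).
Δ = 10.6062·6 − (6.9157)² = 15.8099; k = (19.0498·6 − 6.9157·13.7733)/15.8099 = 1.20472, ln C = (10.6062·13.7733 − 6.9157·19.0498)/15.8099 = 0.90697, so C = exp(0.90697) = 2.47681.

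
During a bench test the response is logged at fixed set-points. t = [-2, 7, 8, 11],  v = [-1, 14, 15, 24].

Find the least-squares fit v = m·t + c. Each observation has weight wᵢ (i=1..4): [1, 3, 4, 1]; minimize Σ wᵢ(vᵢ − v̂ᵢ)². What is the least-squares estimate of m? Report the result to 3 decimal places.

m = 1.773

The normal system AᵀWA·[m, c]ᵀ = AᵀWv is [[528, 62]; [62, 9]]·[m, c]ᵀ = [1040, 125]ᵀ.
Determinant 528·9 − 62² = 908.
m = (1040·9 − 62·125)/908 = 805/454; c = (528·125 − 62·1040)/908 = 380/227.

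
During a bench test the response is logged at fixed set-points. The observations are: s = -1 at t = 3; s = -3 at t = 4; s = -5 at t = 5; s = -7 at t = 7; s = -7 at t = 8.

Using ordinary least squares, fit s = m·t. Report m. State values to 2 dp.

m = -0.89

With design matrix X, XᵀX = [[163]] and Xᵀs = [-145]ᵀ.
m = (-145)/163 = -0.889571.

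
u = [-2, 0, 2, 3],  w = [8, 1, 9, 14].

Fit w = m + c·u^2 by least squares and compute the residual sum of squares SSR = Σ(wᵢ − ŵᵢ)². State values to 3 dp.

SSR = 3.448

From the data, Σ1 = 4, Σu^2 = 17, Σu^2·u^2 = 113.
And Σw = 32, Σu^2·w = 194.
Δ = 4·113 − 17² = 163.
m = (32·113 − 17·194)/163 = 318/163; c = (4·194 − 17·32)/163 = 232/163.
Residuals: 58/163, -155/163, 221/163, -124/163; SSR = 562/163.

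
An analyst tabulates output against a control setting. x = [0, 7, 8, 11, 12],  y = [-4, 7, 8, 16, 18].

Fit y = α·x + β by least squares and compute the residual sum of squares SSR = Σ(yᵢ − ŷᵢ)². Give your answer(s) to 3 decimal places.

SSR = 6.141

Normal-equation sums: Σx·x = 378, Σx = 38, Σ1 = 5.
For Mᵀy: Σx·y = 505, Σy = 45.
Normal equations: [[378, 38]; [38, 5]]·[α, β]ᵀ = [505, 45]ᵀ.
Determinant 378·5 − 38² = 446.
α = (505·5 − 38·45)/446 = 815/446; β = (378·45 − 38·505)/446 = -1090/223.
Residuals: 198/223, -403/446, -386/223, 351/446, 214/223; SSR = 2739/446.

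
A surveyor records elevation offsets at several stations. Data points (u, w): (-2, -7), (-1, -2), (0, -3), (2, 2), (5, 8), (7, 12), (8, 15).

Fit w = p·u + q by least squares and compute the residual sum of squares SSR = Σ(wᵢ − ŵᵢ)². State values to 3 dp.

Entries of XᵀX: Σu·u = 147, Σu = 19, Σ1 = 7.
Moment sums: Σu·w = 264, Σw = 25.
So XᵀX·[p, q]ᵀ = Xᵀw: [[147, 19]; [19, 7]]·[p, q]ᵀ = [264, 25]ᵀ.
Eliminating q: 7·(row 1) − 19·(row 2) gives 668·p = 7·264 − 19·25 = 1373, so p = 1373/668.
Then q = (25 − 19·(1373/668))/7 = -1341/668.
Residuals: -589/668, 689/334, -663/668, -69/668, -45/167, -127/334, 377/668; SSR = 4385/668.

SSR = 6.564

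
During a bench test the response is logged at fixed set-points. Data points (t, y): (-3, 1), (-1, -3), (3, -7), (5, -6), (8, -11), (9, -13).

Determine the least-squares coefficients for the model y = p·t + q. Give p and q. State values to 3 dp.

Sums needed: Σt·t = 189, Σt = 21, Σ1 = 6.
Right-hand side: Σt·y = -256, Σy = -39.
So MᵀM·[p, q]ᵀ = Mᵀy: [[189, 21]; [21, 6]]·[p, q]ᵀ = [-256, -39]ᵀ.
Eliminating q: 6·(row 1) − 21·(row 2) gives 693·p = 6·(-256) − 21·(-39) = -717, so p = -239/231.
Then q = ((-39) − 21·(-239/231))/6 = -95/33.

p = -1.035, q = -2.879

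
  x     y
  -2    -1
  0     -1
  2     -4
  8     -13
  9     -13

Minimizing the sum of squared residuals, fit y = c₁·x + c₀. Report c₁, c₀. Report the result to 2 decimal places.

The normal system AᵀA·[c₁, c₀]ᵀ = Aᵀy is [[153, 17]; [17, 5]]·[c₁, c₀]ᵀ = [-227, -32]ᵀ.
Determinant 153·5 − 17² = 476.
c₁ = ((-227)·5 − 17·(-32))/476 = -591/476; c₀ = (153·(-32) − 17·(-227))/476 = -61/28.

c₁ = -1.24, c₀ = -2.18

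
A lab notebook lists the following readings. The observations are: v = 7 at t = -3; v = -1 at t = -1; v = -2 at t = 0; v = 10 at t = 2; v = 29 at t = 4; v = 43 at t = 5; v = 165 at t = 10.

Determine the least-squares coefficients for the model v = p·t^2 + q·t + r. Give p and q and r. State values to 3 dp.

p = 1.495, q = 1.639, r = -1.231

Entries of AᵀA: Σt^2·t^2 = 10979, Σt^2·t = 1169, Σt^2 = 155, Σt·t = 155, Σt = 17, Σ1 = 7.
For Aᵀv: Σt^2·v = 18141, Σt·v = 1981, Σv = 251.
Normal equations: [[10979, 1169, 155]; [1169, 155, 17]; [155, 17, 7]]·[p, q, r]ᵀ = [18141, 1981, 251]ᵀ.
Inverting the 3×3 Gram matrix, [p, q, r]ᵀ = [42991/28752, 47117/28752, -5901/4792]ᵀ.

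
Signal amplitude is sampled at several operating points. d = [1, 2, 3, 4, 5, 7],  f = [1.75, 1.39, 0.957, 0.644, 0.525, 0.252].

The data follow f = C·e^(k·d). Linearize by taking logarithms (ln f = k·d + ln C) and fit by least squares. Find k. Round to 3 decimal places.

k = -0.326

Linearized form: ln f = k·d + ln C. From the 6 transformed points,
Σd = 22.0000, Σ(d)² = 104.0000, Σln f = -1.6178, Σd·ln f = -13.5439.
Normal system: [[104.0000, 22.0000]; [22.0000, 6]]·[k, ln C]ᵀ = [-13.5439, -1.6178]ᵀ.
Slope k = (n·Σd·ln f − Σd·Σln f)/(n·Σ(d)² − (Σd)²) = (6·-13.5439 − 22.0000·-1.6178)/140.0000 = -0.32623; ln C = (Σln f − k·Σd)/n = 0.92656.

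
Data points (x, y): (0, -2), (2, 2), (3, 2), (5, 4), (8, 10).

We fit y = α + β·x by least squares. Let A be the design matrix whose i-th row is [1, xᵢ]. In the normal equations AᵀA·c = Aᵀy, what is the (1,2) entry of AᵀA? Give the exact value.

Row 1 ↔ basis 1, column 2 ↔ basis x, so (AᵀA)_{1,2} = Σᵢ x = (1)·(0) + (1)·(2) + (1)·(3) + (1)·(5) + (1)·(8) = 18.

18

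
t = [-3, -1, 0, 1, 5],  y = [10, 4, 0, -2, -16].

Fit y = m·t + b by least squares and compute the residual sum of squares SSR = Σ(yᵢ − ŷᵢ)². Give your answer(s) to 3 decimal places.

Forming AᵀA = [[36, 2]; [2, 5]] and Aᵀy = [-116, -4]ᵀ gives AᵀA·[m, b]ᵀ = Aᵀy.
Δ = 36·5 − 2² = 176.
m = ((-116)·5 − 2·(-4))/176 = -13/4; b = (36·(-4) − 2·(-116))/176 = 1/2.
Residuals: -1/4, 1/4, -1/2, 3/4, -1/4; SSR = 1.

SSR = 1.000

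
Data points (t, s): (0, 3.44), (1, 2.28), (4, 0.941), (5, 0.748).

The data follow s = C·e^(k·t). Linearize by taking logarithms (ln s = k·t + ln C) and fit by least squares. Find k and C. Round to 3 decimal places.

k = -0.302, C = 3.265

Taking logs, ln s = k·t + ln C, so regress ln s on t.
Σt = 10.0000, Σ(t)² = 42.0000, Σln s = 1.7085, Σt·ln s = -0.8708.
Normal system: [[42.0000, 10.0000]; [10.0000, 4]]·[k, ln C]ᵀ = [-0.8708, 1.7085]ᵀ.
Slope k = (n·Σt·ln s − Σt·Σln s)/(n·Σ(t)² − (Σt)²) = (4·-0.8708 − 10.0000·1.7085)/68.0000 = -0.30247; ln C = (Σln s − k·Σt)/n = 1.18330, so C = exp(1.18330) = 3.26514.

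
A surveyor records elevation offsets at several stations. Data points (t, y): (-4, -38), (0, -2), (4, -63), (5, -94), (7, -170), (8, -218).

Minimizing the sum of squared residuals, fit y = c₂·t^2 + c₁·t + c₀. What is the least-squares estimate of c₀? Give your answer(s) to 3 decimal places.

The normal system XᵀX·[c₂, c₁, c₀]ᵀ = Xᵀy is [[7634, 980, 170]; [980, 170, 20]; [170, 20, 6]]·[c₂, c₁, c₀]ᵀ = [-26248, -3504, -585]ᵀ.
Inverting the 3×3 Gram matrix, [c₂, c₁, c₀]ᵀ = [-3457/1164, -142486/45105, -33943/12028]ᵀ.

c₀ = -2.822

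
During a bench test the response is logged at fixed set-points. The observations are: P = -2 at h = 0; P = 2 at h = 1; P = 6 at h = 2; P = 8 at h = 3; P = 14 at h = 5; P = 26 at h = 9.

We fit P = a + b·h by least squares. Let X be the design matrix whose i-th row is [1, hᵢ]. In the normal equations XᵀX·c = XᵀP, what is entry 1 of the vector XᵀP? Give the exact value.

Entry 1 ↔ basis 1, so (XᵀP)_{1} = Σᵢ Pᵢ = (1)·(-2) + (1)·(2) + (1)·(6) + (1)·(8) + (1)·(14) + (1)·(26) = 54.

54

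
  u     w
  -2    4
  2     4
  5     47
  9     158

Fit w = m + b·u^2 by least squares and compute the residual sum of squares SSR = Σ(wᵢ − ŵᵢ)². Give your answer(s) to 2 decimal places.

SSR = 0.75

Forming MᵀM = [[4, 114]; [114, 7218]] and Mᵀw = [213, 14005]ᵀ gives MᵀM·[m, b]ᵀ = Mᵀw.
det = 4·7218 − 114² = 15876.
m = (213·7218 − 114·14005)/15876 = -704/189; b = (4·14005 − 114·213)/15876 = 2267/1134.
Residuals: -22/81, -22/81, 121/162, -11/54; SSR = 121/162.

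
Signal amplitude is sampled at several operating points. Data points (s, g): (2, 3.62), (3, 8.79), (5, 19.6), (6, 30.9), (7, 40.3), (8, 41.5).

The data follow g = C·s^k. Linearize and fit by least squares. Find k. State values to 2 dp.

With ln gᵢ as the transformed response and ln sᵢ as the regressor:
Σln s = 9.2183, Σ(ln s)² = 15.5987, Σln g = 17.2884, Σln s·ln g = 29.1558.
Equations: 15.5987·k + 9.2183·ln C = 29.1558;  9.2183·k + 6·ln C = 17.2884.
Solving (det = 8.6152): k = 1.80668, ln C = 0.10564.

k = 1.81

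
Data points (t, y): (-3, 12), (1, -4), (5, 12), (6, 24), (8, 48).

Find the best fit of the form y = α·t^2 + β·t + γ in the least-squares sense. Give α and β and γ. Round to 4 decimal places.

α = 1.0501, β = -1.9589, γ = -3.2916

Forming MᵀM = [[6099, 827, 135]; [827, 135, 17]; [135, 17, 5]] and Mᵀy = [4340, 548, 92]ᵀ gives MᵀM·[α, β, γ]ᵀ = Mᵀy.
Solving the 3×3 system (Gaussian elimination) gives α = 70912/67531, β = -132284/67531, γ = -222288/67531.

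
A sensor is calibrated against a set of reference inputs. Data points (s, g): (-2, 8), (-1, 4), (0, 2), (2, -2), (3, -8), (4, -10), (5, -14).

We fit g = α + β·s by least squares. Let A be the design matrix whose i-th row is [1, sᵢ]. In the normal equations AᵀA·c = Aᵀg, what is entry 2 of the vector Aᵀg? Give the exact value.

Entry 2 ↔ basis s, so (Aᵀg)_{2} = Σᵢ (s)·gᵢ = (-2)·(8) + (-1)·(4) + (0)·(2) + (2)·(-2) + (3)·(-8) + (4)·(-10) + (5)·(-14) = -158.

-158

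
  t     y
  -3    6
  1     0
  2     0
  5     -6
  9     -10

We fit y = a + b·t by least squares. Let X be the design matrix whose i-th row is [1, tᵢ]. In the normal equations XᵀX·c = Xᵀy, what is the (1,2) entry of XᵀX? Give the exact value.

14

Row 1 ↔ basis 1, column 2 ↔ basis t, so (XᵀX)_{1,2} = Σᵢ t = (1)·(-3) + (1)·(1) + (1)·(2) + (1)·(5) + (1)·(9) = 14.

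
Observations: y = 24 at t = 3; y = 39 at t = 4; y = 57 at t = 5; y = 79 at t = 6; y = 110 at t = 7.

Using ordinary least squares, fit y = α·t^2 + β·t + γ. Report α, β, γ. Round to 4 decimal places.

With design matrix X, XᵀX = [[4659, 775, 135]; [775, 135, 25]; [135, 25, 5]] and Xᵀy = [10499, 1757, 309]ᵀ.
Inverting the 3×3 Gram matrix, [α, β, γ]ᵀ = [18/7, -158/35, 523/35]ᵀ.

α = 2.5714, β = -4.5143, γ = 14.9429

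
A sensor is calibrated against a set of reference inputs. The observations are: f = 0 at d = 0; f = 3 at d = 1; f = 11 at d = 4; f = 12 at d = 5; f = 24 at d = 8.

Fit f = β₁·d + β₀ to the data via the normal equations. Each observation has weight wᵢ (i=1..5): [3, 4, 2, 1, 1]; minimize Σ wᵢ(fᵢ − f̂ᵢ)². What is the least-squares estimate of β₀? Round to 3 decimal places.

β₀ = -0.067

Sums needed: Σwᵢ·d·d = 125, Σwᵢ·d = 25, Σwᵢ·1 = 11.
For XᵀWf: Σwᵢ·d·f = 352, Σwᵢ·f = 70.
So XᵀWX·[β₁, β₀]ᵀ = XᵀWf: [[125, 25]; [25, 11]]·[β₁, β₀]ᵀ = [352, 70]ᵀ.
Δ = 125·11 − 25² = 750.
β₁ = (352·11 − 25·70)/750 = 1061/375; β₀ = (125·70 − 25·352)/750 = -1/15.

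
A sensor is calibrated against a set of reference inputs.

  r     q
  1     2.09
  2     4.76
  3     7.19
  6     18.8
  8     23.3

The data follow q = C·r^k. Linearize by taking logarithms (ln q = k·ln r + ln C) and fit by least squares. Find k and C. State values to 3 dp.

Let Y = ln q. Fitting Y = k·ln r + ln C by least squares:
Σln r = 5.6630, Σ(ln r)² = 9.2219, Σln q = 10.3524, Σln r·ln q = 15.0525.
Equations: 9.2219·k + 5.6630·ln C = 15.0525;  5.6630·k + 5·ln C = 10.3524.
Slope k = (n·Σln r·ln q − Σln r·Σln q)/(n·Σ(ln r)² − (Σln r)²) = (5·15.0525 − 5.6630·10.3524)/14.0403 = 1.18496; ln C = (Σln q − k·Σln r)/n = 0.72841, so C = exp(0.72841) = 2.07178.

k = 1.185, C = 2.072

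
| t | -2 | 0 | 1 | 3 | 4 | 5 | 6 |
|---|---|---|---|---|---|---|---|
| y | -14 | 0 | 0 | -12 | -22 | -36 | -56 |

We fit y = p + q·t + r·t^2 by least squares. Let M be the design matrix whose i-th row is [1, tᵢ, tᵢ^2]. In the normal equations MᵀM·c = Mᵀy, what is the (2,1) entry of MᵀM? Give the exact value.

Row 2 ↔ basis t, column 1 ↔ basis 1, so (MᵀM)_{2,1} = Σᵢ t = (-2)·(1) + (0)·(1) + (1)·(1) + (3)·(1) + (4)·(1) + (5)·(1) + (6)·(1) = 17.

17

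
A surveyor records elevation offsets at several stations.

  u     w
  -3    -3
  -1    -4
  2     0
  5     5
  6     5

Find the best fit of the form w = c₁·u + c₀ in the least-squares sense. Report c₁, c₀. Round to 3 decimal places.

c₁ = 1.065, c₀ = -1.316

Setting ∂/∂c₁ … = 0 gives: 75·c₁ + 9·c₀ = 68;  9·c₁ + 5·c₀ = 3.
(Σu·u = 75, Σu = 9, Σ1 = 5, Σu·w = 68, Σw = 3.)
Eliminating c₀: 5·(row 1) − 9·(row 2) gives 294·c₁ = 5·68 − 9·3 = 313, so c₁ = 313/294.
Then c₀ = (3 − 9·(313/294))/5 = -129/98.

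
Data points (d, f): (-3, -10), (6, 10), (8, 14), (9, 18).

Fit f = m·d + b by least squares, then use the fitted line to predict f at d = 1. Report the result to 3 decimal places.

The normal system AᵀA·[m, b]ᵀ = Aᵀf is [[190, 20]; [20, 4]]·[m, b]ᵀ = [364, 32]ᵀ.
Eliminating b: 4·(row 1) − 20·(row 2) gives 360·m = 4·364 − 20·32 = 816, so m = 34/15.
Then b = (32 − 20·(34/15))/4 = -10/3.
At d = 1: f̂ = (34/15)·(1) + (-10/3)·(1) = -16/15.

f̂ = -1.067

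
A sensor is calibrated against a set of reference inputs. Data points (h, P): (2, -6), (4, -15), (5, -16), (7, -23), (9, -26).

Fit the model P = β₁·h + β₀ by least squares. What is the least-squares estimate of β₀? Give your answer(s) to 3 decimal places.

From the data, Σh·h = 175, Σh = 27, Σ1 = 5.
And Σh·P = -547, ΣP = -86.
Determinant 175·5 − 27² = 146.
β₁ = ((-547)·5 − 27·(-86))/146 = -413/146; β₀ = (175·(-86) − 27·(-547))/146 = -281/146.

β₀ = -1.925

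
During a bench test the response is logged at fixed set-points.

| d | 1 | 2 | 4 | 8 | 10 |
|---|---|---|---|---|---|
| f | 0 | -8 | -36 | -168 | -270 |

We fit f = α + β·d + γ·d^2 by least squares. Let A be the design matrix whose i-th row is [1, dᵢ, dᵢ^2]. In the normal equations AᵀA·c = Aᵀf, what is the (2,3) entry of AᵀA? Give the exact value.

Row 2 ↔ basis d, column 3 ↔ basis d^2, so (AᵀA)_{2,3} = Σᵢ (d)·(d^2) = (1)·(1) + (2)·(4) + (4)·(16) + (8)·(64) + (10)·(100) = 1585.

1585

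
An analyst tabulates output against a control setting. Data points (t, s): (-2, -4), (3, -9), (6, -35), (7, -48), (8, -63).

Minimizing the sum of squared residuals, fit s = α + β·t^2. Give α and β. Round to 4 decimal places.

Normal-equation sums: Σ1 = 5, Σt^2 = 162, Σt^2·t^2 = 7890.
Right-hand side: Σs = -159, Σt^2·s = -7741.
AᵀA·[α, β]ᵀ = Aᵀs becomes [[5, 162]; [162, 7890]]·[α, β]ᵀ = [-159, -7741]ᵀ.
det = 5·7890 − 162² = 13206.
α = ((-159)·7890 − 162·(-7741))/13206 = -78/2201; β = (5·(-7741) − 162·(-159))/13206 = -12947/13206.

α = -0.0354, β = -0.9804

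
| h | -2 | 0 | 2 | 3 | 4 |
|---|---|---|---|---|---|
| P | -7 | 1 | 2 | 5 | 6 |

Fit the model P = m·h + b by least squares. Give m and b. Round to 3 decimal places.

m = 2.034, b = -1.448

With design matrix A, AᵀA = [[33, 7]; [7, 5]] and AᵀP = [57, 7]ᵀ.
Δ = 33·5 − 7² = 116.
m = (57·5 − 7·7)/116 = 59/29; b = (33·7 − 7·57)/116 = -42/29.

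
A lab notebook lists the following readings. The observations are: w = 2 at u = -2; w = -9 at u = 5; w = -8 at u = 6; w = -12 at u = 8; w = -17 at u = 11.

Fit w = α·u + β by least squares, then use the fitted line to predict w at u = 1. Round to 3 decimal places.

ŵ = -2.206

From the data, Σu·u = 250, Σu = 28, Σ1 = 5.
For Mᵀw: Σu·w = -380, Σw = -44.
det = 250·5 − 28² = 466.
α = ((-380)·5 − 28·(-44))/466 = -334/233; β = (250·(-44) − 28·(-380))/466 = -180/233.
At u = 1: ŵ = (-334/233)·(1) + (-180/233)·(1) = -514/233.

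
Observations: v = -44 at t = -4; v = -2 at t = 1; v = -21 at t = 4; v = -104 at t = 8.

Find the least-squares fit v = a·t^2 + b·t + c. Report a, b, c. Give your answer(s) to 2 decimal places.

With design matrix X, XᵀX = [[4609, 513, 97]; [513, 97, 9]; [97, 9, 4]] and Xᵀv = [-7698, -742, -171]ᵀ.
Solving the 3×3 system (Gaussian elimination) gives a = -55753/28776, b = 26723/9592, c = -7318/3597.

a = -1.94, b = 2.79, c = -2.03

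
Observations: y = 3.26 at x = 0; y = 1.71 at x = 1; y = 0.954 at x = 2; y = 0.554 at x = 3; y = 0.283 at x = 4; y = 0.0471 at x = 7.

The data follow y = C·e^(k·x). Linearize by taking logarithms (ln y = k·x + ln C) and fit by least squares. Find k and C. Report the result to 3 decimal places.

Taking logs, ln y = k·x + ln C, so regress ln y on x.
XᵀX = [[79.0000, 17.0000]; [17.0000, 6]], rhs = [-27.7671, -3.2373]ᵀ  (here Σx = 17.0000, Σ(x)² = 79.0000, Σln y = -3.2373, Σx·ln y = -27.7671).
Solving (det = 185.0000): k = -0.60308, ln C = 1.16917, so C = exp(1.16917) = 3.21933.

k = -0.603, C = 3.219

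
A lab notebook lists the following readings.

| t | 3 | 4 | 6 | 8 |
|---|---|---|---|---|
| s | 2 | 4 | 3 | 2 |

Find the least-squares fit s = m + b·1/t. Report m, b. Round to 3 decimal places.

m = 2.661, b = 0.407

Entries of XᵀX: Σ1 = 4, Σ1/t = 7/8, Σ1/t·1/t = 125/576.
For Xᵀs: Σs = 11, Σ1/t·s = 29/12.
So XᵀX·[m, b]ᵀ = Xᵀs: [[4, 7/8]; [7/8, 125/576]]·[m, b]ᵀ = [11, 29/12]ᵀ.
Determinant 4·(125/576) − (7/8)² = 59/576.
m = (11·(125/576) − (7/8)·(29/12))/(59/576) = 157/59; b = (4·(29/12) − (7/8)·11)/(59/576) = 24/59.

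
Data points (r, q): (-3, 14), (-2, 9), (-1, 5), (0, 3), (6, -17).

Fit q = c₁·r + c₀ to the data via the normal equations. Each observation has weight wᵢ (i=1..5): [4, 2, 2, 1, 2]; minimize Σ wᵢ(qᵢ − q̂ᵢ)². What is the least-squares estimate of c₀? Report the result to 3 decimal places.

c₀ = 2.968

The normal equations are: 118·c₁ + (-6)·c₀ = -418;  (-6)·c₁ + 11·c₀ = 53.
Eliminating c₀: 11·(row 1) − (-6)·(row 2) gives 1262·c₁ = 11·(-418) − (-6)·53 = -4280, so c₁ = -2140/631.
Then c₀ = (53 − (-6)·(-2140/631))/11 = 1873/631.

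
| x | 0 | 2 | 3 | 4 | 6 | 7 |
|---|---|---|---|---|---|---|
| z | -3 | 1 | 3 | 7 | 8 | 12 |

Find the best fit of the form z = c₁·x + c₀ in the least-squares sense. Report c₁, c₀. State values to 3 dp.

c₁ = 2.050, c₀ = -2.850

Forming AᵀA = [[114, 22]; [22, 6]] and Aᵀz = [171, 28]ᵀ gives AᵀA·[c₁, c₀]ᵀ = Aᵀz.
Δ = 114·6 − 22² = 200.
c₁ = (171·6 − 22·28)/200 = 41/20; c₀ = (114·28 − 22·171)/200 = -57/20.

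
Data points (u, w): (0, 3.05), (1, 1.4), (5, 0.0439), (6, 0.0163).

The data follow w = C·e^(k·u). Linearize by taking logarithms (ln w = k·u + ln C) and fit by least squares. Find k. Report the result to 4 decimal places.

k = -0.8700

With ln wᵢ as the transformed response and uᵢ as the regressor:
Sums: Σu = 12.0000, Σ(u)² = 62.0000, Σln w = -5.7908, Σu·ln w = -39.9923.
Normal system: [[62.0000, 12.0000]; [12.0000, 4]]·[k, ln C]ᵀ = [-39.9923, -5.7908]ᵀ.
Solving (det = 104.0000): k = -0.86999, ln C = 1.16228.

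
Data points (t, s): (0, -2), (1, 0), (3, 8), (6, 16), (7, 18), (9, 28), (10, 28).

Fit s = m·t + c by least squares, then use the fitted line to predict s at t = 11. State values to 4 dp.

ŝ = 32.0409

The normal system MᵀM·[m, c]ᵀ = Mᵀs is [[276, 36]; [36, 7]]·[m, c]ᵀ = [778, 96]ᵀ.
Determinant 276·7 − 36² = 636.
m = (778·7 − 36·96)/636 = 995/318; c = (276·96 − 36·778)/636 = -126/53.
At t = 11: ŝ = (995/318)·(11) + (-126/53)·(1) = 10189/318.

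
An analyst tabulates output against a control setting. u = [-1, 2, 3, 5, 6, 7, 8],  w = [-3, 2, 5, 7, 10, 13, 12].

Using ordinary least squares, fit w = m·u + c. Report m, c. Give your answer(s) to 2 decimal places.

Entries of MᵀM: Σu·u = 188, Σu = 30, Σ1 = 7.
Right-hand side: Σu·w = 304, Σw = 46.
MᵀM·[m, c]ᵀ = Mᵀw becomes [[188, 30]; [30, 7]]·[m, c]ᵀ = [304, 46]ᵀ.
Δ = 188·7 − 30² = 416.
m = (304·7 − 30·46)/416 = 187/104; c = (188·46 − 30·304)/416 = -59/52.

m = 1.80, c = -1.13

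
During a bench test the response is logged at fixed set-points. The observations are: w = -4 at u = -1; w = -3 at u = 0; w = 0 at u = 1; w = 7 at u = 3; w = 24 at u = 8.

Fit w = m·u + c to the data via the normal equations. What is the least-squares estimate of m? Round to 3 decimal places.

Setting ∂/∂m … = 0 gives: 75·m + 11·c = 217;  11·m + 5·c = 24.
Eliminating c: 5·(row 1) − 11·(row 2) gives 254·m = 5·217 − 11·24 = 821, so m = 821/254.
Then c = (24 − 11·(821/254))/5 = -587/254.

m = 3.232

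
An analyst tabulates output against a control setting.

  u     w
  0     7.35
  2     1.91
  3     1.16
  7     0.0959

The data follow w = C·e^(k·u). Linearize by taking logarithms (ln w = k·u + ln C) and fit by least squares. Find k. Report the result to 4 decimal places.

k = -0.6157

Let Y = ln w. Fitting Y = k·u + ln C by least squares:
Σu = 12.0000, Σ(u)² = 62.0000, Σln w = 0.4458, Σu·ln w = -14.6717.
Equations: 62.0000·k + 12.0000·ln C = -14.6717;  12.0000·k + 4·ln C = 0.4458.
Solving (det = 104.0000): k = -0.61573, ln C = 1.95864.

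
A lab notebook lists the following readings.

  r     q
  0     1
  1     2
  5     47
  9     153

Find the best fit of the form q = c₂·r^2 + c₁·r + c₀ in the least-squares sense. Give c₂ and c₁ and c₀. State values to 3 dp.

From the data, Σr^2·r^2 = 7187, Σr^2·r = 855, Σr^2 = 107, Σr·r = 107, Σr = 15, Σ1 = 4.
Moment sums: Σr^2·q = 13570, Σr·q = 1614, Σq = 203.
XᵀX·[c₂, c₁, c₀]ᵀ = Xᵀq becomes [[7187, 855, 107]; [855, 107, 15]; [107, 15, 4]]·[c₂, c₁, c₀]ᵀ = [13570, 1614, 203]ᵀ.
Solving the 3×3 system (Gaussian elimination) gives c₂ = 26157/13592, c₁ = -5481/13592, c₀ = 1331/1699.

c₂ = 1.924, c₁ = -0.403, c₀ = 0.783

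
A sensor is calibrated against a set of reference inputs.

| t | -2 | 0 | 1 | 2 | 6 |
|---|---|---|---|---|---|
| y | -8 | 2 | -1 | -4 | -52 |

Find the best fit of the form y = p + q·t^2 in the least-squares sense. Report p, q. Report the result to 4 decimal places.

Entries of AᵀA: Σ1 = 5, Σt^2 = 45, Σt^2·t^2 = 1329.
Right-hand side: Σy = -63, Σt^2·y = -1921.
det = 5·1329 − 45² = 4620.
p = ((-63)·1329 − 45·(-1921))/4620 = 453/770; q = (5·(-1921) − 45·(-63))/4620 = -677/462.

p = 0.5883, q = -1.4654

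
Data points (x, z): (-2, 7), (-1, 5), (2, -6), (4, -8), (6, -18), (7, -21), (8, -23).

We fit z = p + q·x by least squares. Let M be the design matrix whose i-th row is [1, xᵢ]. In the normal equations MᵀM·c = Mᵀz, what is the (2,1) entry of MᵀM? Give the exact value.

24

Row 2 ↔ basis x, column 1 ↔ basis 1, so (MᵀM)_{2,1} = Σᵢ x = (-2)·(1) + (-1)·(1) + (2)·(1) + (4)·(1) + (6)·(1) + (7)·(1) + (8)·(1) = 24.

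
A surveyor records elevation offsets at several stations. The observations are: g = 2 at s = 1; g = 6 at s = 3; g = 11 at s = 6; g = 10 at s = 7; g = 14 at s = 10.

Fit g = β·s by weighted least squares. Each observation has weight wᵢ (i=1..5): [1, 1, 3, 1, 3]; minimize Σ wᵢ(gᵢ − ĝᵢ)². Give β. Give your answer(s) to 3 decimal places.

β = 1.516

Entries of AᵀWA: Σwᵢ·s·s = 467.
Right-hand side: Σwᵢ·s·g = 708.
Normal equations: [[467]]·[β]ᵀ = [708]ᵀ.
Hence β = 708 / 467 ≈ 1.51606.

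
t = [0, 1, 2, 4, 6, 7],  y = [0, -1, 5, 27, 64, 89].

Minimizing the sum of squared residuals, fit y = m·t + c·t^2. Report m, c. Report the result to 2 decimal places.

From the data, Σt·t = 106, Σt·t^2 = 632, Σt^2·t^2 = 3970.
Right-hand side: Σt·y = 1124, Σt^2·y = 7116.
So XᵀX·[m, c]ᵀ = Xᵀy: [[106, 632]; [632, 3970]]·[m, c]ᵀ = [1124, 7116]ᵀ.
Determinant 106·3970 − 632² = 21396.
m = (1124·3970 − 632·7116)/21396 = -8758/5349; c = (106·7116 − 632·1124)/21396 = 10982/5349.

m = -1.64, c = 2.05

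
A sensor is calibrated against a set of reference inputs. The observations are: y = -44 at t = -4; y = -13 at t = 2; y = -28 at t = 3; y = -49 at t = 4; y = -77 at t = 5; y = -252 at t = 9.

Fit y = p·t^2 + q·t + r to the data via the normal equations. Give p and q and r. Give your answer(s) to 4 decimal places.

p = -3.0519, q = -0.6937, r = 1.8362

From the data, Σt^2·t^2 = 7795, Σt^2·t = 889, Σt^2 = 151, Σt·t = 151, Σt = 19, Σ1 = 6.
Moment sums: Σt^2·y = -24129, Σt·y = -2783, Σy = -463.
Normal equations: [[7795, 889, 151]; [889, 151, 19]; [151, 19, 6]]·[p, q, r]ᵀ = [-24129, -2783, -463]ᵀ.
Inverting the 3×3 Gram matrix, [p, q, r]ᵀ = [-88847/29112, -100973/145560, 44547/24260]ᵀ.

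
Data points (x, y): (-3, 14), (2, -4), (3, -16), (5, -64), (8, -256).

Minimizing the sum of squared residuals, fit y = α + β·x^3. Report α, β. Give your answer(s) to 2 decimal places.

α = -0.82, β = -0.50

Sums needed: Σ1 = 5, Σx^3 = 645, Σx^3·x^3 = 279291.
Right-hand side: Σy = -326, Σx^3·y = -139914.
Normal equations: [[5, 645]; [645, 279291]]·[α, β]ᵀ = [-326, -139914]ᵀ.
Eliminating β: 279291·(row 1) − 645·(row 2) gives 980430·α = 279291·(-326) − 645·(-139914) = -804336, so α = -134056/163405.
Then β = ((-139914) − 645·(-134056/163405))/279291 = -16310/32681.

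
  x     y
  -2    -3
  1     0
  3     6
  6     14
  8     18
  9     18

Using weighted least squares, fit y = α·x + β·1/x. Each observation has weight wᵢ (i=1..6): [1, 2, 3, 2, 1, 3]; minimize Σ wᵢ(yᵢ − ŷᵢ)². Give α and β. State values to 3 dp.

α = 2.139, β = -1.953

With design matrix M, MᵀWM = [[412, 12]; [12, 4651/1728]] and MᵀWy = [858, 245/12]ᵀ.
Determinant 412·(4651/1728) − 12² = 416845/432.
α = (858·(4651/1728) − 12·(245/12))/(416845/432) = 1783599/833690; β = (412·(245/12) − 12·858)/(416845/432) = -814032/416845.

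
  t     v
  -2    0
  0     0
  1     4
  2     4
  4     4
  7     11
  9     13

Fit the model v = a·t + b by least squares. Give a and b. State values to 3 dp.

a = 1.239, b = 1.425

Entries of MᵀM: Σt·t = 155, Σt = 21, Σ1 = 7.
For Mᵀv: Σt·v = 222, Σv = 36.
MᵀM·[a, b]ᵀ = Mᵀv becomes [[155, 21]; [21, 7]]·[a, b]ᵀ = [222, 36]ᵀ.
Determinant 155·7 − 21² = 644.
a = (222·7 − 21·36)/644 = 57/46; b = (155·36 − 21·222)/644 = 459/322.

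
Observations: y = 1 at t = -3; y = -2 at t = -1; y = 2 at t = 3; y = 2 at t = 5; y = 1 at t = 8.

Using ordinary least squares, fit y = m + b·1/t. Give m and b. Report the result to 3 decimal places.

Entries of MᵀM: Σ1 = 5, Σ1/t = -27/40, Σ1/t·1/t = 18401/14400.
For Mᵀy: Σy = 4, Σ1/t·y = 343/120.
So MᵀM·[m, b]ᵀ = Mᵀy: [[5, -27/40]; [-27/40, 18401/14400]]·[m, b]ᵀ = [4, 343/120]ᵀ.
Eliminating b: (18401/14400)·(row 1) − (-27/40)·(row 2) gives (21361/3600)·m = (18401/14400)·4 − (-27/40)·(343/120) = 101387/14400, so m = 101387/85444.
Then b = ((343/120) − (-27/40)·(101387/85444))/(18401/14400) = 61170/21361.

m = 1.187, b = 2.864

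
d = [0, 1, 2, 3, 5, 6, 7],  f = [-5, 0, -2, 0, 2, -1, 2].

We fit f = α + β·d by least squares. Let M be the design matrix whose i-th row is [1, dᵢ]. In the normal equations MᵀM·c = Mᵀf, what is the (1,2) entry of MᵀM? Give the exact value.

Row 1 ↔ basis 1, column 2 ↔ basis d, so (MᵀM)_{1,2} = Σᵢ d = (1)·(0) + (1)·(1) + (1)·(2) + (1)·(3) + (1)·(5) + (1)·(6) + (1)·(7) = 24.

24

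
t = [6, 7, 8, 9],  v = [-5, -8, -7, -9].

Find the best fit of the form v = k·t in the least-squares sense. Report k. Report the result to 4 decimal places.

MᵀM·[k]ᵀ = Mᵀv reads: 230·k = -223.
(Σt·t = 230, Σt·v = -223.)
k = (-223)/230 = -0.969565.

k = -0.9696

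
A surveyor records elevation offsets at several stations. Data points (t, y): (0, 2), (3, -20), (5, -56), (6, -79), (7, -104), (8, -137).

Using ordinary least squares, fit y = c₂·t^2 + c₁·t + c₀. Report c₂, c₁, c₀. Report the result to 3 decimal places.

AᵀA·[c₂, c₁, c₀]ᵀ = Aᵀy reads: 8499·c₂ + 1223·c₁ + 183·c₀ = -18288;  1223·c₂ + 183·c₁ + 29·c₀ = -2638;  183·c₂ + 29·c₁ + 6·c₀ = -394.
(Σt^2·t^2 = 8499, Σt^2·t = 1223, Σt^2 = 183, Σt·t = 183, Σt = 29, Σ1 = 6, Σt^2·y = -18288, Σt·y = -2638, Σy = -394.)
Inverting the 3×3 Gram matrix, [c₂, c₁, c₀]ᵀ = [-60785/31152, -17739/10384, 32755/15576]ᵀ.

c₂ = -1.951, c₁ = -1.708, c₀ = 2.103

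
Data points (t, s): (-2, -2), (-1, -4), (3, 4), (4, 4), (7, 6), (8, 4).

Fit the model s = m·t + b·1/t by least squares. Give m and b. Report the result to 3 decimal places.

m = 0.628, b = 3.374

Forming AᵀA = [[143, 6]; [6, 41197/28224]] and Aᵀs = [110, 365/42]ᵀ gives AᵀA·[m, b]ᵀ = Aᵀs.
Eliminating b: (41197/28224)·(row 1) − 6·(row 2) gives (4875107/28224)·m = (41197/28224)·110 − 6·(365/42) = 1529995/14112, so m = 3059990/4875107.
Then b = ((365/42) − 6·(3059990/4875107))/(41197/28224) = 16447200/4875107.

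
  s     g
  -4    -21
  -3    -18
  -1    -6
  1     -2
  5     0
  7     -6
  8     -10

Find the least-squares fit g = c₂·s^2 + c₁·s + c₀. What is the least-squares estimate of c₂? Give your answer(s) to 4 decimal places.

c₂ = -0.4488

Normal-equation sums: Σs^2·s^2 = 7461, Σs^2·s = 889, Σs^2 = 165, Σs·s = 165, Σs = 13, Σ1 = 7.
And Σs^2·g = -1440, Σs·g = 20, Σg = -63.
MᵀM·[c₂, c₁, c₀]ᵀ = Mᵀg becomes [[7461, 889, 165]; [889, 165, 13]; [165, 13, 7]]·[c₂, c₁, c₀]ᵀ = [-1440, 20, -63]ᵀ.
Row-reducing yields c₂ = -128579/286496, c₁ = 810441/286496, c₀ = -526389/143248.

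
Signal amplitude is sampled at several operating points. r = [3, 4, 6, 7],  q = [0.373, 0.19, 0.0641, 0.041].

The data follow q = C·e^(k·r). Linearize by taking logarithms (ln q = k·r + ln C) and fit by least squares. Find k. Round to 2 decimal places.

k = -0.55

Linearized form: ln q = k·r + ln C. From the 4 transformed points,
AᵀA = [[110.0000, 20.0000]; [20.0000, 4]], rhs = [-48.4446, -8.5884]ᵀ  (here Σr = 20.0000, Σ(r)² = 110.0000, Σln q = -8.5884, Σr·ln q = -48.4446).
Δ = 110.0000·4 − (20.0000)² = 40.0000; k = (-48.4446·4 − 20.0000·-8.5884)/40.0000 = -0.55026, ln C = (110.0000·-8.5884 − 20.0000·-48.4446)/40.0000 = 0.60420.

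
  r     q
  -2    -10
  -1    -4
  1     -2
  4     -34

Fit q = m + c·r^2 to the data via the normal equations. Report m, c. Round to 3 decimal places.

m = -1.176, c = -2.059

From the data, Σ1 = 4, Σr^2 = 22, Σr^2·r^2 = 274.
For Aᵀq: Σq = -50, Σr^2·q = -590.
det = 4·274 − 22² = 612.
m = ((-50)·274 − 22·(-590))/612 = -20/17; c = (4·(-590) − 22·(-50))/612 = -35/17.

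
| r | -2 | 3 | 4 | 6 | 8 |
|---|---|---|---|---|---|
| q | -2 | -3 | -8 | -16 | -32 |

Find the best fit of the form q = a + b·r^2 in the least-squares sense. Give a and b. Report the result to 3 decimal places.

With design matrix A, AᵀA = [[5, 129]; [129, 5745]] and Aᵀq = [-61, -2787]ᵀ.
det = 5·5745 − 129² = 12084.
a = ((-61)·5745 − 129·(-2787))/12084 = 1513/2014; b = (5·(-2787) − 129·(-61))/12084 = -1011/2014.

a = 0.751, b = -0.502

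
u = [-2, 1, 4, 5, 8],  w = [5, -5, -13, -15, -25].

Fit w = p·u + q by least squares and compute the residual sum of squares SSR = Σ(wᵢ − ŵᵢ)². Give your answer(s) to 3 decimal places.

SSR = 1.728

Normal-equation sums: Σu·u = 110, Σu = 16, Σ1 = 5.
Moment sums: Σu·w = -342, Σw = -53.
Eliminating q: 5·(row 1) − 16·(row 2) gives 294·p = 5·(-342) − 16·(-53) = -862, so p = -431/147.
Then q = ((-53) − 16·(-431/147))/5 = -179/147.
Residuals: 52/147, -125/147, -8/147, 43/49, -16/49; SSR = 254/147.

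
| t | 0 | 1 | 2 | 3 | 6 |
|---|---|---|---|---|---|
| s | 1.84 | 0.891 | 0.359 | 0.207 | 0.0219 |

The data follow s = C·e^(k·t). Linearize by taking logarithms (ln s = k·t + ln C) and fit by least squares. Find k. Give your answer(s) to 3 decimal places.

k = -0.736

Taking logs, ln s = k·t + ln C, so regress ln s on t.
Σt = 12.0000, Σ(t)² = 50.0000, Σln s = -5.9264, Σt·ln s = -29.8170.
Equations: 50.0000·k + 12.0000·ln C = -29.8170;  12.0000·k + 5·ln C = -5.9264.
Slope k = (n·Σt·ln s − Σt·Σln s)/(n·Σ(t)² − (Σt)²) = (5·-29.8170 − 12.0000·-5.9264)/106.0000 = -0.73555; ln C = (Σln s − k·Σt)/n = 0.58005.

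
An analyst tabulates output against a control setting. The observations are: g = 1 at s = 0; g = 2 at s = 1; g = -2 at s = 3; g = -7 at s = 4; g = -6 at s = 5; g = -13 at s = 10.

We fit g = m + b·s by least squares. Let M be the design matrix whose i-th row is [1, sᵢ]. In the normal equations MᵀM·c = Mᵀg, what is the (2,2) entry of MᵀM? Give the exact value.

151

Row 2 ↔ basis s, column 2 ↔ basis s, so (MᵀM)_{2,2} = Σᵢ (s)·(s) = (0)·(0) + (1)·(1) + (3)·(3) + (4)·(4) + (5)·(5) + (10)·(10) = 151.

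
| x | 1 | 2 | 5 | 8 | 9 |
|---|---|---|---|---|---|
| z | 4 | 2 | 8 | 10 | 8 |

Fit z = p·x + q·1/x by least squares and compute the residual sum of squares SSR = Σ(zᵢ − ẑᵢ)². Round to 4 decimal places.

SSR = 11.6436

With design matrix A, AᵀA = [[175, 5]; [5, 170809/129600]] and Aᵀz = [200, 1573/180]ᵀ.
Eliminating q: (170809/129600)·(row 1) − 5·(row 2) gives (1066063/5184)·p = (170809/129600)·200 − 5·(1573/180) = 142495/648, so p = 1139960/1066063.
Then q = ((1573/180) − 5·(1139960/1066063))/(170809/129600) = 2743920/1066063.
Residuals: 380372/1066063, -1519754/1066063, 2279920/1066063, 1197960/1066063, -2036016/1066063; SSR = 12412812/1066063.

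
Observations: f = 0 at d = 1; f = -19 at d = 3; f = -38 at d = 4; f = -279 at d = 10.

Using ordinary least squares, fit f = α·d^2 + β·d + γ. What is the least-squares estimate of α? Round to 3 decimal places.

Setting ∂/∂α … = 0 gives: 10338·α + 1092·β + 126·γ = -28679;  1092·α + 126·β + 18·γ = -2999;  126·α + 18·β + 4·γ = -336.
(Σd^2·d^2 = 10338, Σd^2·d = 1092, Σd^2 = 126, Σd·d = 126, Σd = 18, Σ1 = 4, Σd^2·f = -28679, Σd·f = -2999, Σf = -336.)
Row-reducing yields α = -560/183, β = 2431/915, γ = 267/610.

α = -3.060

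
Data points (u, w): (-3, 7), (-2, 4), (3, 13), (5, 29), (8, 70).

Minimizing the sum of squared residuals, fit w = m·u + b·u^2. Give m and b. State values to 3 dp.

XᵀX·[m, b]ᵀ = Xᵀw reads: 111·m + 629·b = 715;  629·m + 4899·b = 5401.
det = 111·4899 − 629² = 148148.
m = (715·4899 − 629·5401)/148148 = 2399/3367; b = (111·5401 − 629·715)/148148 = 92/91.

m = 0.713, b = 1.011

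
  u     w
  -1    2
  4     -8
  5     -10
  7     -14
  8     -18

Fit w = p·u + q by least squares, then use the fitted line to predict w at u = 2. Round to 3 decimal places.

ŵ = -4.041

From the data, Σu·u = 155, Σu = 23, Σ1 = 5.
Moment sums: Σu·w = -326, Σw = -48.
Eliminating q: 5·(row 1) − 23·(row 2) gives 246·p = 5·(-326) − 23·(-48) = -526, so p = -263/123.
Then q = ((-48) − 23·(-263/123))/5 = 29/123.
At u = 2: ŵ = (-263/123)·(2) + (29/123)·(1) = -497/123.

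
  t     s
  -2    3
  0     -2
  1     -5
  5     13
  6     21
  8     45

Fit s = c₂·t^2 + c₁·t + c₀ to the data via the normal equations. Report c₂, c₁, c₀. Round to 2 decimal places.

Sums needed: Σt^2·t^2 = 6034, Σt^2·t = 846, Σt^2 = 130, Σt·t = 130, Σt = 18, Σ1 = 6.
For Aᵀs: Σt^2·s = 3968, Σt·s = 540, Σs = 75.
So AᵀA·[c₂, c₁, c₀]ᵀ = Aᵀs: [[6034, 846, 130]; [846, 130, 18]; [130, 18, 6]]·[c₂, c₁, c₀]ᵀ = [3968, 540, 75]ᵀ.
Row-reducing yields c₂ = 1359/1444, c₁ = -2169/1444, c₀ = -1222/361.

c₂ = 0.94, c₁ = -1.50, c₀ = -3.39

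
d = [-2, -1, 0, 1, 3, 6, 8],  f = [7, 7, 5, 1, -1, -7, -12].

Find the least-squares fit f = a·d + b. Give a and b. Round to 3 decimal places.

Setting ∂/∂a … = 0 gives: 115·a + 15·b = -161;  15·a + 7·b = 0.
(Σd·d = 115, Σd = 15, Σ1 = 7, Σd·f = -161, Σf = 0.)
Determinant 115·7 − 15² = 580.
a = ((-161)·7 − 15·0)/580 = -1127/580; b = (115·0 − 15·(-161))/580 = 483/116.

a = -1.943, b = 4.164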